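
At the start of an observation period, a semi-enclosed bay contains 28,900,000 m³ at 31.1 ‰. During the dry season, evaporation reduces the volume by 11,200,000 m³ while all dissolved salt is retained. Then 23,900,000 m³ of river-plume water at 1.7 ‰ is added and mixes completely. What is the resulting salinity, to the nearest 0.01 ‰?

After evaporation: salt = 28,900,000×31.1 = 898,790,000; volume = 28,900,000 − 11,200,000 = 17,700,000 m³
After mixing: salt = 898,790,000 + 23,900,000×1.7 = 939,420,000; volume = 17,700,000 + 23,900,000 = 41,600,000 m³
S = 939,420,000 / 41,600,000 = 22.5822 ‰

22.58 ‰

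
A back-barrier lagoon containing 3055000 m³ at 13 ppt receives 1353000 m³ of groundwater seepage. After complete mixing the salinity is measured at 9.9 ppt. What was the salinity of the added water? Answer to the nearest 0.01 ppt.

2.90 ppt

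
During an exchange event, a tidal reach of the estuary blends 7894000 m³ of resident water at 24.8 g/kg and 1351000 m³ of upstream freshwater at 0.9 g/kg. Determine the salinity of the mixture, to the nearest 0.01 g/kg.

21.31 g/kg

Weighted by volume,
salt = 7,894,000×24.8 + 1,351,000×0.9 = 195,771,200 + 1,215,900 = 196,987,100
volume = 7,894,000 + 1,351,000 = 9,245,000 m³
S = 196,987,100 / 9,245,000 = 21.3074 g/kg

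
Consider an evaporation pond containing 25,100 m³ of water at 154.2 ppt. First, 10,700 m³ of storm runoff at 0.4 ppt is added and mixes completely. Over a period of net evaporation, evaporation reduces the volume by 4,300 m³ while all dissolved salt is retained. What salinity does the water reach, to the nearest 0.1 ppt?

After mixing: salt = 25,100×154.2 + 10,700×0.4 = 3,874,700; volume = 35,800 m³
After evaporation: salt unchanged = 3,874,700; volume = 35,800 − 4,300 = 31,500 m³
S = 3,874,700 / 31,500 = 123.0063 ppt

123.0 ppt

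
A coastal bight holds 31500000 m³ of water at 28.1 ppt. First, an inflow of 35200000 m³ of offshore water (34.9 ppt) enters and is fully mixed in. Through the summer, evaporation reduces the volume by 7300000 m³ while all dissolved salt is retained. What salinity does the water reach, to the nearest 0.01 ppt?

35.58 ppt

After mixing: salt = 31,500,000×28.1 + 35,200,000×34.9 = 2,113,630,000; volume = 66,700,000 m³
After evaporation: salt unchanged = 2,113,630,000; volume = 66,700,000 − 7,300,000 = 59,400,000 m³
S = 2,113,630,000 / 59,400,000 = 35.583 ppt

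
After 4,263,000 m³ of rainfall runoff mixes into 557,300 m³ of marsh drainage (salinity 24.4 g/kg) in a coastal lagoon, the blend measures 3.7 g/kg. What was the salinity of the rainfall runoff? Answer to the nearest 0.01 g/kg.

Salt balance: 557,300×24.4 + 4,263,000×S = 4,820,300×3.7
13,598,120 + 4,263,000·S = 17,835,110
S = (17,835,110 − 13,598,120) / 4,263,000 = 0.9939 g/kg

0.99 g/kg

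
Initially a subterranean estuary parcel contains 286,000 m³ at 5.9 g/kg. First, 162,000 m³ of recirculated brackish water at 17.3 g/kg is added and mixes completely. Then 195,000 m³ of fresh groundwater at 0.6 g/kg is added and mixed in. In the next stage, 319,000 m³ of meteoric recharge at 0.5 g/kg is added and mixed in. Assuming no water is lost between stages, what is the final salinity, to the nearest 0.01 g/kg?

Weighted by volume,
Initial salt = 286,000×5.9 = 1,687,400
After stage 1: salt = 1,687,400 + 162,000×17.3 = 4,490,000; volume = 448,000 m³; S = 10.022 g/kg
After stage 2: salt = 4,490,000 + 195,000×0.6 = 4,607,000; volume = 643,000 m³; S = 7.165 g/kg
After stage 3: salt = 4,607,000 + 319,000×0.5 = 4,766,500; volume = 962,000 m³
S = 4,766,500 / 962,000 = 4.9548 g/kg

4.95 g/kg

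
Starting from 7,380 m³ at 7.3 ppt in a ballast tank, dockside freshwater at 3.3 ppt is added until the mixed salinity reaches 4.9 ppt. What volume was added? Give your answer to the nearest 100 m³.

Salt balance: 7,380×7.3 + V×3.3 = (7,380+V)×4.9
53,874 + 3.3V = 36,162 + 4.9V
17,712 = 1.6V
V = 11,070 m³

11100 m³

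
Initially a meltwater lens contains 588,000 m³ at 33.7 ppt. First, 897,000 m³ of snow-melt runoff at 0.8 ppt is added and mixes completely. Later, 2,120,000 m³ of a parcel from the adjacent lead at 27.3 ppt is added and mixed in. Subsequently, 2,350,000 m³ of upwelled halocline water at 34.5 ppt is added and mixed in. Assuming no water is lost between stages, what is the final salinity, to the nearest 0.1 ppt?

26.8 ppt

By conservation of dissolved salt,
Initial salt = 588,000×33.7 = 19,815,600
After stage 1: salt = 19,815,600 + 897,000×0.8 = 20,533,200; volume = 1,485,000 m³; S = 13.827 ppt
After stage 2: salt = 20,533,200 + 2,120,000×27.3 = 78,409,200; volume = 3,605,000 m³; S = 21.75 ppt
After stage 3: salt = 78,409,200 + 2,350,000×34.5 = 159,484,200; volume = 5,955,000 m³
S = 159,484,200 / 5,955,000 = 26.7816 ppt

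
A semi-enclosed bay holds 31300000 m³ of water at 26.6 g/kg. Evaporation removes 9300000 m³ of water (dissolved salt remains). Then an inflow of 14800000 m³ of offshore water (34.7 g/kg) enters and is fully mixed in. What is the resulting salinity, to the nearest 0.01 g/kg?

36.58 g/kg

After evaporation: salt = 31,300,000×26.6 = 832,580,000; volume = 31,300,000 − 9,300,000 = 22,000,000 m³
After mixing: salt = 832,580,000 + 14,800,000×34.7 = 1,346,140,000; volume = 22,000,000 + 14,800,000 = 36,800,000 m³
S = 1,346,140,000 / 36,800,000 = 36.5799 g/kg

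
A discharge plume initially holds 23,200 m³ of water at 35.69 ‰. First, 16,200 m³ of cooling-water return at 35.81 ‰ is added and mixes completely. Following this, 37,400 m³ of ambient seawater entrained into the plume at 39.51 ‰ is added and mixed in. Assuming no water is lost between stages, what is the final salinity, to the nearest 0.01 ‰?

37.58 ‰

Weighted by volume,
Initial salt = 23,200×35.69 = 828,008
After stage 1: salt = 828,008 + 16,200×35.81 = 1,408,130; volume = 39,400 m³; S = 35.739 ‰
After stage 2: salt = 1,408,130 + 37,400×39.51 = 2,885,804; volume = 76,800 m³
S = 2,885,804 / 76,800 = 37.5756 ‰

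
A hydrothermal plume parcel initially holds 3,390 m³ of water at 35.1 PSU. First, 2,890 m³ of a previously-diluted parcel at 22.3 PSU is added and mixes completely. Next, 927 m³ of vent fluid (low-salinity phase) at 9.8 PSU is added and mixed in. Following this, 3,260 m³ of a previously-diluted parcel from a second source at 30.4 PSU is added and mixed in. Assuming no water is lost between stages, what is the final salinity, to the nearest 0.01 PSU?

27.86 PSU

Conserving salt mass:
Initial salt = 3,390×35.1 = 118,989
After stage 1: salt = 118,989 + 2,890×22.3 = 183,436; volume = 6,280 m³; S = 29.21 PSU
After stage 2: salt = 183,436 + 927×9.8 = 192,520.6; volume = 7,207 m³; S = 26.713 PSU
After stage 3: salt = 192,520.6 + 3,260×30.4 = 291,624.6; volume = 10,467 m³
S = 291,624.6 / 10,467 = 27.8613 PSU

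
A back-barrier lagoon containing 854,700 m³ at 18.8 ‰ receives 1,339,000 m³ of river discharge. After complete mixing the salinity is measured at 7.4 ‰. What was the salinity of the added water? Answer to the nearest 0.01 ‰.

0.12 ‰

Salt balance: 854,700×18.8 + 1,339,000×S = 2,193,700×7.4
16,068,360 + 1,339,000·S = 16,233,380
S = (16,233,380 − 16,068,360) / 1,339,000 = 0.1232 ‰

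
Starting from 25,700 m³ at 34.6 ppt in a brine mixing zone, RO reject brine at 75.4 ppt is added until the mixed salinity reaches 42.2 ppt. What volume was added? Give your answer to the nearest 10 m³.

Salt balance: 25,700×34.6 + V×75.4 = (25,700+V)×42.2
889,220 + 75.4V = 1,084,540 + 42.2V
195,320 = 33.2V
V = 5,883.13 m³

5880 m³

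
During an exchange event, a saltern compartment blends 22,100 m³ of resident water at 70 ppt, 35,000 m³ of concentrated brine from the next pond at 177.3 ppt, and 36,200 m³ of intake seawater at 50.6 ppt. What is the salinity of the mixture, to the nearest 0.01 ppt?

102.72 ppt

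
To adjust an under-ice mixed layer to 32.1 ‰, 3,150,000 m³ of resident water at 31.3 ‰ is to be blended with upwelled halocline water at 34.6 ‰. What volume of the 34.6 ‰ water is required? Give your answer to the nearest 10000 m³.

Salt balance: 3,150,000×31.3 + V×34.6 = (3,150,000+V)×32.1
98,595,000 + 34.6V = 101,115,000 + 32.1V
2,520,000 = 2.5V
V = 1,008,000 m³

1010000 m³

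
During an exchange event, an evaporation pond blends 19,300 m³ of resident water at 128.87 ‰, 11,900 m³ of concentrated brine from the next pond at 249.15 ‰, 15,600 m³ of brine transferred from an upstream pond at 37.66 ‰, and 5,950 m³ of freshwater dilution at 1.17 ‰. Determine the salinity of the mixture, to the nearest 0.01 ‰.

114.63 ‰

Total salt / total volume:
salt = 19,300×128.87 + 11,900×249.15 + 15,600×37.66 + 5,950×1.17 = 2,487,191 + 2,964,885 + 587,496 + 6,961.5 = 6,046,533.5
volume = 19,300 + 11,900 + 15,600 + 5,950 = 52,750 m³
S = 6,046,533.5 / 52,750 = 114.6262 ‰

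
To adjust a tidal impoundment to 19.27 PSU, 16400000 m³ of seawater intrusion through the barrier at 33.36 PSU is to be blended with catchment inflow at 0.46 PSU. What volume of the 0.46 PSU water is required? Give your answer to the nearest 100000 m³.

12300000 m³

Salt balance: 16,400,000×33.36 + V×0.46 = (16,400,000+V)×19.27
547,104,000 + 0.46V = 316,028,000 + 19.27V
231,076,000 = 18.81V
V = 12,284,742.16 m³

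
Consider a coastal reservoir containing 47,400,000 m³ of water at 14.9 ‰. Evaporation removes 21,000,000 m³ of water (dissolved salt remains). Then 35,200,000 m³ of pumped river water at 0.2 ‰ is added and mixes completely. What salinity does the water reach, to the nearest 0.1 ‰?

11.6 ‰

After evaporation: salt = 47,400,000×14.9 = 706,260,000; volume = 47,400,000 − 21,000,000 = 26,400,000 m³
After mixing: salt = 706,260,000 + 35,200,000×0.2 = 713,300,000; volume = 26,400,000 + 35,200,000 = 61,600,000 m³
S = 713,300,000 / 61,600,000 = 11.5795 ‰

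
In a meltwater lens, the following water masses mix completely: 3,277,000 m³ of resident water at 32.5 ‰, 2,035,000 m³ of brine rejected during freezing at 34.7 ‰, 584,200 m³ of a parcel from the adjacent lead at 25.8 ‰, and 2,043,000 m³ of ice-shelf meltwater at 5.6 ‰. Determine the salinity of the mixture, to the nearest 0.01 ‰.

Weighted by volume,
salt = 3,277,000×32.5 + 2,035,000×34.7 + 584,200×25.8 + 2,043,000×5.6 = 106,502,500 + 70,614,500 + 15,072,360 + 11,440,800 = 203,630,160
volume = 3,277,000 + 2,035,000 + 584,200 + 2,043,000 = 7,939,200 m³
S = 203,630,160 / 7,939,200 = 25.6487 ‰

25.65 ‰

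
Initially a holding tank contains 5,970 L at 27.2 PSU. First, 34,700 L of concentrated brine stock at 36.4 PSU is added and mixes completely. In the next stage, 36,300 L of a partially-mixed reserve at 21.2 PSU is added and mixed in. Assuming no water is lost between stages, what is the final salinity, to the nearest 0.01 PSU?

Mass of salt is conserved:
Initial salt = 5,970×27.2 = 162,384
After stage 1: salt = 162,384 + 34,700×36.4 = 1,425,464; volume = 40,670 L; S = 35.05 PSU
After stage 2: salt = 1,425,464 + 36,300×21.2 = 2,195,024; volume = 76,970 L
S = 2,195,024 / 76,970 = 28.5179 PSU

28.52 PSU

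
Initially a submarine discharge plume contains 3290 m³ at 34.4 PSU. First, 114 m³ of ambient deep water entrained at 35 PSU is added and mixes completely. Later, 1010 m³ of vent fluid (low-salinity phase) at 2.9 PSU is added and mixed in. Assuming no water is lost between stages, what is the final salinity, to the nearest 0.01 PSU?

27.21 PSU

Total salt / total volume:
Initial salt = 3,290×34.4 = 113,176
After stage 1: salt = 113,176 + 114×35 = 117,166; volume = 3,404 m³; S = 34.42 PSU
After stage 2: salt = 117,166 + 1,010×2.9 = 120,095; volume = 4,414 m³
S = 120,095 / 4,414 = 27.2077 PSU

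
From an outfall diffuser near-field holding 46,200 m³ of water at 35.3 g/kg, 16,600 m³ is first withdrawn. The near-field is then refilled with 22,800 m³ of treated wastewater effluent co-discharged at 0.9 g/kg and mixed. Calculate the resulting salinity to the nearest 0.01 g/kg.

Remaining after removal: 29,600 m³ at 35.3 g/kg (salt = 1,044,880)
After addition: salt = 1,044,880 + 22,800×0.9 = 1,065,400; volume = 52,400 m³
S = 1,065,400 / 52,400 = 20.3321 g/kg

20.33 g/kg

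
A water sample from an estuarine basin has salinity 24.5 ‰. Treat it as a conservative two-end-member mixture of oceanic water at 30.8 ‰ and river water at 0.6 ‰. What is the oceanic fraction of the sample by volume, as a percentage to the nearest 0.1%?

Let g be the oceanic fraction. Salt balance per unit volume:
g×30.8 + (1−g)×0.6 = 24.5
g = (24.5 − 0.6) / (30.8 − 0.6) = 23.9/30.2 = 0.7914

79.1%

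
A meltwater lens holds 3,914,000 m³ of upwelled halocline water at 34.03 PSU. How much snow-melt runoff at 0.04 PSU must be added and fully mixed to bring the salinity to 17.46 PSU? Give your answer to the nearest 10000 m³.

Salt balance: 3,914,000×34.03 + V×0.04 = (3,914,000+V)×17.46
133,193,420 + 0.04V = 68,338,440 + 17.46V
64,854,980 = 17.42V
V = 3,723,018.37 m³

3720000 m³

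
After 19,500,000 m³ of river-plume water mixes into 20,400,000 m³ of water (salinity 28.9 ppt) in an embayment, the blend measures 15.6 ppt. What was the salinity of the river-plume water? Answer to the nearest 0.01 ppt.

Salt balance: 20,400,000×28.9 + 19,500,000×S = 39,900,000×15.6
589,560,000 + 19,500,000·S = 622,440,000
S = (622,440,000 − 589,560,000) / 19,500,000 = 1.6862 ppt

1.69 ppt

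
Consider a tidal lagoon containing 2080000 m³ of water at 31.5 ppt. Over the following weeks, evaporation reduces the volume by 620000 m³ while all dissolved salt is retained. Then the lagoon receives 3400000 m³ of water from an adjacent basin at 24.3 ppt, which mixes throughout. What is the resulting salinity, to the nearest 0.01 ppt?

After evaporation: salt = 2,080,000×31.5 = 65,520,000; volume = 2,080,000 − 620,000 = 1,460,000 m³
After mixing: salt = 65,520,000 + 3,400,000×24.3 = 148,140,000; volume = 1,460,000 + 3,400,000 = 4,860,000 m³
S = 148,140,000 / 4,860,000 = 30.4815 ppt

30.48 ppt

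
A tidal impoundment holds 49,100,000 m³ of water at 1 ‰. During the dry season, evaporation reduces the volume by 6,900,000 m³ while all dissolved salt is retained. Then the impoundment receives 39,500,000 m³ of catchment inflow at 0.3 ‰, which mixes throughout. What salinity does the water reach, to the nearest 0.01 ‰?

0.75 ‰

After evaporation: salt = 49,100,000×1 = 49,100,000; volume = 49,100,000 − 6,900,000 = 42,200,000 m³
After mixing: salt = 49,100,000 + 39,500,000×0.3 = 60,950,000; volume = 42,200,000 + 39,500,000 = 81,700,000 m³
S = 60,950,000 / 81,700,000 = 0.746 ‰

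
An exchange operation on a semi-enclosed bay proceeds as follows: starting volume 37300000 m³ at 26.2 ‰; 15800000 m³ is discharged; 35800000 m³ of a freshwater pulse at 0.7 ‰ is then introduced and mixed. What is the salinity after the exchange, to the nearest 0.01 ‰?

10.27 ‰

Remaining after removal: 21,500,000 m³ at 26.2 ‰ (salt = 563,300,000)
After addition: salt = 563,300,000 + 35,800,000×0.7 = 588,360,000; volume = 57,300,000 m³
S = 588,360,000 / 57,300,000 = 10.2681 ‰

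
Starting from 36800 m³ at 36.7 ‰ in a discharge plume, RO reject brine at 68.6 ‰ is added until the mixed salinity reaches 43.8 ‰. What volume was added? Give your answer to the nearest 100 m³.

10500 m³

Salt balance: 36,800×36.7 + V×68.6 = (36,800+V)×43.8
1,350,560 + 68.6V = 1,611,840 + 43.8V
261,280 = 24.8V
V = 10,535.48 m³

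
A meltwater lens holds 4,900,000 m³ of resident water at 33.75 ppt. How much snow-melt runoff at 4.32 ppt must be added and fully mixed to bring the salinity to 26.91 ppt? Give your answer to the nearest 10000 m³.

1480000 m³

Salt balance: 4,900,000×33.75 + V×4.32 = (4,900,000+V)×26.91
165,375,000 + 4.32V = 131,859,000 + 26.91V
33,516,000 = 22.59V
V = 1,483,665.34 m³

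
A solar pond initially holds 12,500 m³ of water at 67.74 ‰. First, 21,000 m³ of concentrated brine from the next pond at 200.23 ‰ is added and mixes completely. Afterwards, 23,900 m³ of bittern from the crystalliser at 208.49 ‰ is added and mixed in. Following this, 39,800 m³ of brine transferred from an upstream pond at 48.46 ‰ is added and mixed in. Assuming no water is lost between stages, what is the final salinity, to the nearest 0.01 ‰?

Mass of salt is conserved:
Initial salt = 12,500×67.74 = 846,750
After stage 1: salt = 846,750 + 21,000×200.23 = 5,051,580; volume = 33,500 m³; S = 150.793 ‰
After stage 2: salt = 5,051,580 + 23,900×208.49 = 10,034,491; volume = 57,400 m³; S = 174.817 ‰
After stage 3: salt = 10,034,491 + 39,800×48.46 = 11,963,199; volume = 97,200 m³
S = 11,963,199 / 97,200 = 123.0782 ‰

123.08 ‰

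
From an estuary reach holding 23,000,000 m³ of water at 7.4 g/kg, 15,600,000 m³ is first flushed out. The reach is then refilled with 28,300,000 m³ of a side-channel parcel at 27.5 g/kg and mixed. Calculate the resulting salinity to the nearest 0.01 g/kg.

Remaining after removal: 7,400,000 m³ at 7.4 g/kg (salt = 54,760,000)
After addition: salt = 54,760,000 + 28,300,000×27.5 = 833,010,000; volume = 35,700,000 m³
S = 833,010,000 / 35,700,000 = 23.3336 g/kg

23.33 g/kg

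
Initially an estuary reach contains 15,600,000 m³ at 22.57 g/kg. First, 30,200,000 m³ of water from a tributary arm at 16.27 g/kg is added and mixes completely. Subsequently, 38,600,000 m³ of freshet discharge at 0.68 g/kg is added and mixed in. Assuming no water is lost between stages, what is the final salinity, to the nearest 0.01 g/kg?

Weighted by volume,
Initial salt = 15,600,000×22.57 = 352,092,000
After stage 1: salt = 352,092,000 + 30,200,000×16.27 = 843,446,000; volume = 45,800,000 m³; S = 18.416 g/kg
After stage 2: salt = 843,446,000 + 38,600,000×0.68 = 869,694,000; volume = 84,400,000 m³
S = 869,694,000 / 84,400,000 = 10.3044 g/kg

10.30 g/kg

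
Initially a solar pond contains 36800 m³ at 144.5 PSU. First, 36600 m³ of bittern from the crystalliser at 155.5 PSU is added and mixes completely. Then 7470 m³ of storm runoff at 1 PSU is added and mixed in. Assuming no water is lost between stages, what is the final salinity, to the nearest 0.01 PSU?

136.22 PSU

Salt balance:
Initial salt = 36,800×144.5 = 5,317,600
After stage 1: salt = 5,317,600 + 36,600×155.5 = 11,008,900; volume = 73,400 m³; S = 149.985 PSU
After stage 2: salt = 11,008,900 + 7,470×1 = 11,016,370; volume = 80,870 m³
S = 11,016,370 / 80,870 = 136.2232 PSU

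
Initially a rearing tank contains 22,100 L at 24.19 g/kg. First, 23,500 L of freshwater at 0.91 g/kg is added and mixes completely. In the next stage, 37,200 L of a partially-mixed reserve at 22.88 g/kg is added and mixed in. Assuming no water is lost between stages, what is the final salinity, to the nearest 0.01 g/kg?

16.99 g/kg

Total salt / total volume:
Initial salt = 22,100×24.19 = 534,599
After stage 1: salt = 534,599 + 23,500×0.91 = 555,984; volume = 45,600 L; S = 12.193 g/kg
After stage 2: salt = 555,984 + 37,200×22.88 = 1,407,120; volume = 82,800 L
S = 1,407,120 / 82,800 = 16.9942 g/kg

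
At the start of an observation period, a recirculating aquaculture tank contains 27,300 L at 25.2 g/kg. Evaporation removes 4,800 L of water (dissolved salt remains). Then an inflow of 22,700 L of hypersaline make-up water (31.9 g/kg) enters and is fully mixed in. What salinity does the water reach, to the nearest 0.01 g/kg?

31.24 g/kg

After evaporation: salt = 27,300×25.2 = 687,960; volume = 27,300 − 4,800 = 22,500 L
After mixing: salt = 687,960 + 22,700×31.9 = 1,412,090; volume = 22,500 + 22,700 = 45,200 L
S = 1,412,090 / 45,200 = 31.2409 g/kg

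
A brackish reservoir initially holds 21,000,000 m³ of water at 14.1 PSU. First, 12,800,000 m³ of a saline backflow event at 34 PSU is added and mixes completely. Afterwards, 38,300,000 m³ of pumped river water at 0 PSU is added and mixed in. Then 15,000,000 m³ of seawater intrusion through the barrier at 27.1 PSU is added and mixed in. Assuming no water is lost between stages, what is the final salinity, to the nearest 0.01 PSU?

Conserving salt mass:
Initial salt = 21,000,000×14.1 = 296,100,000
After stage 1: salt = 296,100,000 + 12,800,000×34 = 731,300,000; volume = 33,800,000 m³; S = 21.636 PSU
After stage 2: salt = 731,300,000 + 38,300,000×0 = 731,300,000; volume = 72,100,000 m³; S = 10.143 PSU
After stage 3: salt = 731,300,000 + 15,000,000×27.1 = 1,137,800,000; volume = 87,100,000 m³
S = 1,137,800,000 / 87,100,000 = 13.0631 PSU

13.06 PSU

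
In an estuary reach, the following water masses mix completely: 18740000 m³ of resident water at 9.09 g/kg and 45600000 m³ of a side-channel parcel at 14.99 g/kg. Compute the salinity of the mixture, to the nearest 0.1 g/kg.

Weighted by volume,
salt = 18,740,000×9.09 + 45,600,000×14.99 = 170,346,600 + 683,544,000 = 853,890,600
volume = 18,740,000 + 45,600,000 = 64,340,000 m³
S = 853,890,600 / 64,340,000 = 13.272 g/kg

13.3 g/kg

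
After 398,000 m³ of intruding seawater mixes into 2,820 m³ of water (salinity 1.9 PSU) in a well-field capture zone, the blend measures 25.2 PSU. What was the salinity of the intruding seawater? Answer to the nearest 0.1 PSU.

25.4 PSU

Salt balance: 2,820×1.9 + 398,000×S = 400,820×25.2
5,358 + 398,000·S = 10,100,664
S = (10,100,664 − 5,358) / 398,000 = 25.3651 PSU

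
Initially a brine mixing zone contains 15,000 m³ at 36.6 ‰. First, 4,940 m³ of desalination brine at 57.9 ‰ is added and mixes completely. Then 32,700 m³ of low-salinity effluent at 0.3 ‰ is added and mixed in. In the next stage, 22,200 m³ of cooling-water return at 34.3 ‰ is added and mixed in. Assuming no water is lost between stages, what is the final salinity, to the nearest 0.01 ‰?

Weighted by volume,
Initial salt = 15,000×36.6 = 549,000
After stage 1: salt = 549,000 + 4,940×57.9 = 835,026; volume = 19,940 m³; S = 41.877 ‰
After stage 2: salt = 835,026 + 32,700×0.3 = 844,836; volume = 52,640 m³; S = 16.049 ‰
After stage 3: salt = 844,836 + 22,200×34.3 = 1,606,296; volume = 74,840 m³
S = 1,606,296 / 74,840 = 21.4631 ‰

21.46 ‰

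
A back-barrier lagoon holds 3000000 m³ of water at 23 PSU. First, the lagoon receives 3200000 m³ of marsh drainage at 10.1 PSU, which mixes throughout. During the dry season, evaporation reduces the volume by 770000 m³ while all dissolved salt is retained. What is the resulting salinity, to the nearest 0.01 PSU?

After mixing: salt = 3,000,000×23 + 3,200,000×10.1 = 101,320,000; volume = 6,200,000 m³
After evaporation: salt unchanged = 101,320,000; volume = 6,200,000 − 770,000 = 5,430,000 m³
S = 101,320,000 / 5,430,000 = 18.6593 PSU

18.66 PSU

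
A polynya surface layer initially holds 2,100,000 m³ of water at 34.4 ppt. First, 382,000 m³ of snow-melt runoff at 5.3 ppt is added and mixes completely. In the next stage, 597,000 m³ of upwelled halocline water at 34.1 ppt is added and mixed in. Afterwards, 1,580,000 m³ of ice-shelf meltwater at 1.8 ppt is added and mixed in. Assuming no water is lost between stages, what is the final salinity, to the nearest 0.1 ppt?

20.9 ppt

Conserving salt mass:
Initial salt = 2,100,000×34.4 = 72,240,000
After stage 1: salt = 72,240,000 + 382,000×5.3 = 74,264,600; volume = 2,482,000 m³; S = 29.921 ppt
After stage 2: salt = 74,264,600 + 597,000×34.1 = 94,622,300; volume = 3,079,000 m³; S = 30.732 ppt
After stage 3: salt = 94,622,300 + 1,580,000×1.8 = 97,466,300; volume = 4,659,000 m³
S = 97,466,300 / 4,659,000 = 20.92 ppt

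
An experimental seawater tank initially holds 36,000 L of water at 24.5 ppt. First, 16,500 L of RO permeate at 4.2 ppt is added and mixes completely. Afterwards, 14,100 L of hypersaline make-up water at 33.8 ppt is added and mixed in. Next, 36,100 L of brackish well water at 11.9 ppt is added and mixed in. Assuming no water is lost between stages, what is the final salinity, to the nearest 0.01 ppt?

Salt balance:
Initial salt = 36,000×24.5 = 882,000
After stage 1: salt = 882,000 + 16,500×4.2 = 951,300; volume = 52,500 L; S = 18.12 ppt
After stage 2: salt = 951,300 + 14,100×33.8 = 1,427,880; volume = 66,600 L; S = 21.44 ppt
After stage 3: salt = 1,427,880 + 36,100×11.9 = 1,857,470; volume = 102,700 L
S = 1,857,470 / 102,700 = 18.0864 ppt

18.09 ppt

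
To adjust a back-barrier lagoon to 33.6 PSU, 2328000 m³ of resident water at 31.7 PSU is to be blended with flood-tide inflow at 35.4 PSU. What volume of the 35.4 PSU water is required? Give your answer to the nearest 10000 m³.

Salt balance: 2,328,000×31.7 + V×35.4 = (2,328,000+V)×33.6
73,797,600 + 35.4V = 78,220,800 + 33.6V
4,423,200 = 1.8V
V = 2,457,333.33 m³

2460000 m³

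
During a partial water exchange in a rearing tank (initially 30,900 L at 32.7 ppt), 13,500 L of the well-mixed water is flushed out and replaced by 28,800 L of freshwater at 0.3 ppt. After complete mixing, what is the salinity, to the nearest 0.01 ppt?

Remaining after removal: 17,400 L at 32.7 ppt (salt = 568,980)
After addition: salt = 568,980 + 28,800×0.3 = 577,620; volume = 46,200 L
S = 577,620 / 46,200 = 12.5026 ppt

12.50 ppt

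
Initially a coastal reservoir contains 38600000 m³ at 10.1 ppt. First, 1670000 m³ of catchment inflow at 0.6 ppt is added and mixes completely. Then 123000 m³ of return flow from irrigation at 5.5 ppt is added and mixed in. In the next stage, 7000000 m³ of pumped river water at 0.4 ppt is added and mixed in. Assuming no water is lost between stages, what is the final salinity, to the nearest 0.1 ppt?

8.3 ppt

Conserving salt mass:
Initial salt = 38,600,000×10.1 = 389,860,000
After stage 1: salt = 389,860,000 + 1,670,000×0.6 = 390,862,000; volume = 40,270,000 m³; S = 9.706 ppt
After stage 2: salt = 390,862,000 + 123,000×5.5 = 391,538,500; volume = 40,393,000 m³; S = 9.693 ppt
After stage 3: salt = 391,538,500 + 7,000,000×0.4 = 394,338,500; volume = 47,393,000 m³
S = 394,338,500 / 47,393,000 = 8.3206 ppt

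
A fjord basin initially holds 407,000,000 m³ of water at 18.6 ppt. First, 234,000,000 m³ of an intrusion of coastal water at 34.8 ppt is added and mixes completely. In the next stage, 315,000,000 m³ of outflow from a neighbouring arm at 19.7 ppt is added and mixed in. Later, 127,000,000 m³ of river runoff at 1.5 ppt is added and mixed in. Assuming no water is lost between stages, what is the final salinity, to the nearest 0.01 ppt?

20.41 ppt

Mass of salt is conserved:
Initial salt = 407,000,000×18.6 = 7,570,200,000
After stage 1: salt = 7,570,200,000 + 234,000,000×34.8 = 15,713,400,000; volume = 641,000,000 m³; S = 24.514 ppt
After stage 2: salt = 15,713,400,000 + 315,000,000×19.7 = 21,918,900,000; volume = 956,000,000 m³; S = 22.928 ppt
After stage 3: salt = 21,918,900,000 + 127,000,000×1.5 = 22,109,400,000; volume = 1,083,000,000 m³
S = 22,109,400,000 / 1,083,000,000 = 20.415 ppt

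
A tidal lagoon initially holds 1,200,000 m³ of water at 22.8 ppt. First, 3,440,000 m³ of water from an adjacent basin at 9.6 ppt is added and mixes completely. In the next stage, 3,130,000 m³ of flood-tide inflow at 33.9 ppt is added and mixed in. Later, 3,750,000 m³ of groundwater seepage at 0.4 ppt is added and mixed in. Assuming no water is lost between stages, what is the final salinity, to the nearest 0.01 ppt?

14.58 ppt

By conservation of dissolved salt,
Initial salt = 1,200,000×22.8 = 27,360,000
After stage 1: salt = 27,360,000 + 3,440,000×9.6 = 60,384,000; volume = 4,640,000 m³; S = 13.014 ppt
After stage 2: salt = 60,384,000 + 3,130,000×33.9 = 166,491,000; volume = 7,770,000 m³; S = 21.427 ppt
After stage 3: salt = 166,491,000 + 3,750,000×0.4 = 167,991,000; volume = 11,520,000 m³
S = 167,991,000 / 11,520,000 = 14.5826 ppt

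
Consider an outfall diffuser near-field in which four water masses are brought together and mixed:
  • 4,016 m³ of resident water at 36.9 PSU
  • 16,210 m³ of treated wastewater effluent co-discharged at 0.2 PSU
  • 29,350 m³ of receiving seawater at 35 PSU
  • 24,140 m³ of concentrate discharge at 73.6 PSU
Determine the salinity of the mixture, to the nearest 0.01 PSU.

Weighted by volume,
salt = 4,016×36.9 + 16,210×0.2 + 29,350×35 + 24,140×73.6 = 148,190.4 + 3,242 + 1,027,250 + 1,776,704 = 2,955,386.4
volume = 4,016 + 16,210 + 29,350 + 24,140 = 73,716 m³
S = 2,955,386.4 / 73,716 = 40.0915 PSU

40.09 PSU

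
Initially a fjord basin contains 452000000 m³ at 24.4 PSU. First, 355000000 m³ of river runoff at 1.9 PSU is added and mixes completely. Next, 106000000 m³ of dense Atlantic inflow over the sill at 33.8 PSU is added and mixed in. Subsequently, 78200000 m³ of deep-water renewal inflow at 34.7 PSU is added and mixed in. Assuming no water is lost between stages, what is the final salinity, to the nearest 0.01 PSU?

By conservation of dissolved salt,
Initial salt = 452,000,000×24.4 = 11,028,800,000
After stage 1: salt = 11,028,800,000 + 355,000,000×1.9 = 11,703,300,000; volume = 807,000,000 m³; S = 14.502 PSU
After stage 2: salt = 11,703,300,000 + 106,000,000×33.8 = 15,286,100,000; volume = 913,000,000 m³; S = 16.743 PSU
After stage 3: salt = 15,286,100,000 + 78,200,000×34.7 = 17,999,640,000; volume = 991,200,000 m³
S = 17,999,640,000 / 991,200,000 = 18.1594 PSU

18.16 PSU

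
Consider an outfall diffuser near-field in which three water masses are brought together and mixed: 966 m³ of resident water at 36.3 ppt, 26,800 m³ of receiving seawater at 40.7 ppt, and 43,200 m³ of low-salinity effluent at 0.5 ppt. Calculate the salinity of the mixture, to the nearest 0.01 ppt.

Conserving salt mass:
salt = 966×36.3 + 26,800×40.7 + 43,200×0.5 = 35,065.8 + 1,090,760 + 21,600 = 1,147,425.8
volume = 966 + 26,800 + 43,200 = 70,966 m³
S = 1,147,425.8 / 70,966 = 16.1687 ppt

16.17 ppt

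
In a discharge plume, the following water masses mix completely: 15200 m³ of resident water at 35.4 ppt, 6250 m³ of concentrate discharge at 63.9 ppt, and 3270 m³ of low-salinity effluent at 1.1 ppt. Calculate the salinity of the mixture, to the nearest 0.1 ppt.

38.1 ppt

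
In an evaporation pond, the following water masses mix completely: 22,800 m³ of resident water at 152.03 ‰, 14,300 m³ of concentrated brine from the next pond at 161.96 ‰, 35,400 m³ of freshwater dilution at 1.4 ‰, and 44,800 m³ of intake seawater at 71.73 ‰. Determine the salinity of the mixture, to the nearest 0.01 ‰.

77.11 ‰

By conservation of dissolved salt,
salt = 22,800×152.03 + 14,300×161.96 + 35,400×1.4 + 44,800×71.73 = 3,466,284 + 2,316,028 + 49,560 + 3,213,504 = 9,045,376
volume = 22,800 + 14,300 + 35,400 + 44,800 = 117,300 m³
S = 9,045,376 / 117,300 = 77.1132 ‰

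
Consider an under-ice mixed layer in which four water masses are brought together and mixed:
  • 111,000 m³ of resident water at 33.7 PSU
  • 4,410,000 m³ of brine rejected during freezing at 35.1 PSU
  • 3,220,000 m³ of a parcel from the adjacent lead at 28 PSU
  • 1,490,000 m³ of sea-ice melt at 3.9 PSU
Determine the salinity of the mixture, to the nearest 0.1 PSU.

27.6 PSU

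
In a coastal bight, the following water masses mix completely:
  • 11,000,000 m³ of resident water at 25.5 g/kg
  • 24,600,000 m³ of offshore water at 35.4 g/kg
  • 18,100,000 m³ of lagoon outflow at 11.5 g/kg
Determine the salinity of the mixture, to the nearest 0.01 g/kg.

Weighted by volume,
salt = 11,000,000×25.5 + 24,600,000×35.4 + 18,100,000×11.5 = 280,500,000 + 870,840,000 + 208,150,000 = 1,359,490,000
volume = 11,000,000 + 24,600,000 + 18,100,000 = 53,700,000 m³
S = 1,359,490,000 / 53,700,000 = 25.3164 g/kg

25.32 g/kg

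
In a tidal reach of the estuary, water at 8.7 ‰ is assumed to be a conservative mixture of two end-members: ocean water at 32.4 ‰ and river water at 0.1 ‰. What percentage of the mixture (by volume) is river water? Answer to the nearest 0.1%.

Let f be the freshwater fraction. Salt balance per unit volume:
f×0.1 + (1−f)×32.4 = 8.7
f = (32.4 − 8.7) / (32.4 − 0.1) = 23.7/32.3 = 0.7337

73.4%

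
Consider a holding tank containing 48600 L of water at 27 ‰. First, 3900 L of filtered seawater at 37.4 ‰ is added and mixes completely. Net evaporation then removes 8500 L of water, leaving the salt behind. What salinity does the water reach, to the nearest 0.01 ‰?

33.14 ‰

After mixing: salt = 48,600×27 + 3,900×37.4 = 1,458,060; volume = 52,500 L
After evaporation: salt unchanged = 1,458,060; volume = 52,500 − 8,500 = 44,000 L
S = 1,458,060 / 44,000 = 33.1377 ‰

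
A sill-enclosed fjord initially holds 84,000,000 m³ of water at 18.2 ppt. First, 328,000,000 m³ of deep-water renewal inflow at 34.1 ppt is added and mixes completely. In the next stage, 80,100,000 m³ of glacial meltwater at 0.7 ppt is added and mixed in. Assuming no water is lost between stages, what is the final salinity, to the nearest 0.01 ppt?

Salt balance:
Initial salt = 84,000,000×18.2 = 1,528,800,000
After stage 1: salt = 1,528,800,000 + 328,000,000×34.1 = 12,713,600,000; volume = 412,000,000 m³; S = 30.858 ppt
After stage 2: salt = 12,713,600,000 + 80,100,000×0.7 = 12,769,670,000; volume = 492,100,000 m³
S = 12,769,670,000 / 492,100,000 = 25.9493 ppt

25.95 ppt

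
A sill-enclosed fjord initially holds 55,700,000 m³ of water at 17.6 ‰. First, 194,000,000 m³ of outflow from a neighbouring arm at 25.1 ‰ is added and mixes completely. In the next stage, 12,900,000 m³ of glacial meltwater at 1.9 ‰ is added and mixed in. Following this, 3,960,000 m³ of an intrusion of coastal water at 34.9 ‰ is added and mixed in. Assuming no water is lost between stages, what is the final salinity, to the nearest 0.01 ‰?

22.56 ‰

By conservation of dissolved salt,
Initial salt = 55,700,000×17.6 = 980,320,000
After stage 1: salt = 980,320,000 + 194,000,000×25.1 = 5,849,720,000; volume = 249,700,000 m³; S = 23.427 ‰
After stage 2: salt = 5,849,720,000 + 12,900,000×1.9 = 5,874,230,000; volume = 262,600,000 m³; S = 22.369 ‰
After stage 3: salt = 5,874,230,000 + 3,960,000×34.9 = 6,012,434,000; volume = 266,560,000 m³
S = 6,012,434,000 / 266,560,000 = 22.5556 ‰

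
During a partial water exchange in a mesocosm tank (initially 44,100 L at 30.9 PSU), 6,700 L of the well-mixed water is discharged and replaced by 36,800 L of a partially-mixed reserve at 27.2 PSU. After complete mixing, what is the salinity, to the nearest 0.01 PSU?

29.06 PSU

Remaining after removal: 37,400 L at 30.9 PSU (salt = 1,155,660)
After addition: salt = 1,155,660 + 36,800×27.2 = 2,156,620; volume = 74,200 L
S = 2,156,620 / 74,200 = 29.065 PSU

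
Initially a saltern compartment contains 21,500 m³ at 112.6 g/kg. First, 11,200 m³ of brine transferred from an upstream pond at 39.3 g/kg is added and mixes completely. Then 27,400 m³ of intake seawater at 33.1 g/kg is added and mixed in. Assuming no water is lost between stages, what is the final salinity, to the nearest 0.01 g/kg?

62.70 g/kg

By conservation of dissolved salt,
Initial salt = 21,500×112.6 = 2,420,900
After stage 1: salt = 2,420,900 + 11,200×39.3 = 2,861,060; volume = 32,700 m³; S = 87.494 g/kg
After stage 2: salt = 2,861,060 + 27,400×33.1 = 3,768,000; volume = 60,100 m³
S = 3,768,000 / 60,100 = 62.6955 g/kg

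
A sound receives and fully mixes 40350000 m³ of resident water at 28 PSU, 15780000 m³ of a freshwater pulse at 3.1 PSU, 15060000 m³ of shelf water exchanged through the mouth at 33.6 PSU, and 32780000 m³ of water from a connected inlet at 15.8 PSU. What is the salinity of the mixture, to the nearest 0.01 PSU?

21.19 PSU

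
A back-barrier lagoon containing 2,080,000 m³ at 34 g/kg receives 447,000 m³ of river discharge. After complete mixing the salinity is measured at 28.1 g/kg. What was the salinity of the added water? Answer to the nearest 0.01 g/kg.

0.65 g/kg

Salt balance: 2,080,000×34 + 447,000×S = 2,527,000×28.1
70,720,000 + 447,000·S = 71,008,700
S = (71,008,700 − 70,720,000) / 447,000 = 0.6459 g/kg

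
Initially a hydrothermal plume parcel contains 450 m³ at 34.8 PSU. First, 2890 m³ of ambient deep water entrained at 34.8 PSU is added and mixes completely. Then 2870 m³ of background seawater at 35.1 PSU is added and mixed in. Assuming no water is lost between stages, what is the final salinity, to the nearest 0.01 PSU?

34.94 PSU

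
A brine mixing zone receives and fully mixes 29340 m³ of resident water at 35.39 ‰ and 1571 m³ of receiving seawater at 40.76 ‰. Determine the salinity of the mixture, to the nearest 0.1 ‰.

35.7 ‰

Conserving salt mass:
salt = 29,340×35.39 + 1,571×40.76 = 1,038,342.6 + 64,033.96 = 1,102,376.56
volume = 29,340 + 1,571 = 30,911 m³
S = 1,102,376.56 / 30,911 = 35.663 ‰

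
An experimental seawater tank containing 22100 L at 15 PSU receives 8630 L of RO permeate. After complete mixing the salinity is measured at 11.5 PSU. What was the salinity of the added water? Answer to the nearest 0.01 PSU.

Salt balance: 22,100×15 + 8,630×S = 30,730×11.5
331,500 + 8,630·S = 353,395
S = (353,395 − 331,500) / 8,630 = 2.5371 PSU

2.54 PSU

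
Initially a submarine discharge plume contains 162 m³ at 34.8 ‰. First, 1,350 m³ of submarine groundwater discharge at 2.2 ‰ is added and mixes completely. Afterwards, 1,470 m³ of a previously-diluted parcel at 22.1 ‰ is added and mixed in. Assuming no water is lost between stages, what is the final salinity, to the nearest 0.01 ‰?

13.78 ‰

By conservation of dissolved salt,
Initial salt = 162×34.8 = 5,637.6
After stage 1: salt = 5,637.6 + 1,350×2.2 = 8,607.6; volume = 1,512 m³; S = 5.693 ‰
After stage 2: salt = 8,607.6 + 1,470×22.1 = 41,094.6; volume = 2,982 m³
S = 41,094.6 / 2,982 = 13.7809 ‰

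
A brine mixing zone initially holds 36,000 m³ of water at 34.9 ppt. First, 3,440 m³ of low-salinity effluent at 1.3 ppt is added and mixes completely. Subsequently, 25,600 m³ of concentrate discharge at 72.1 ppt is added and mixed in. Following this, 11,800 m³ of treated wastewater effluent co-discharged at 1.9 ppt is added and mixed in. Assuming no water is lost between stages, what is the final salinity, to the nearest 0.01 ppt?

Mass of salt is conserved:
Initial salt = 36,000×34.9 = 1,256,400
After stage 1: salt = 1,256,400 + 3,440×1.3 = 1,260,872; volume = 39,440 m³; S = 31.969 ppt
After stage 2: salt = 1,260,872 + 25,600×72.1 = 3,106,632; volume = 65,040 m³; S = 47.765 ppt
After stage 3: salt = 3,106,632 + 11,800×1.9 = 3,129,052; volume = 76,840 m³
S = 3,129,052 / 76,840 = 40.7217 ppt

40.72 ppt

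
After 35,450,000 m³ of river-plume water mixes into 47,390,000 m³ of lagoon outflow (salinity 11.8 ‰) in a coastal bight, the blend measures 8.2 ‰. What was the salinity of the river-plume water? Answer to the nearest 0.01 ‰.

3.39 ‰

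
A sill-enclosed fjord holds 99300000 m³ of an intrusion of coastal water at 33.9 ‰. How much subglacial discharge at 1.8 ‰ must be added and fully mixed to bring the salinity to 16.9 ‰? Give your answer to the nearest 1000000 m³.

112000000 m³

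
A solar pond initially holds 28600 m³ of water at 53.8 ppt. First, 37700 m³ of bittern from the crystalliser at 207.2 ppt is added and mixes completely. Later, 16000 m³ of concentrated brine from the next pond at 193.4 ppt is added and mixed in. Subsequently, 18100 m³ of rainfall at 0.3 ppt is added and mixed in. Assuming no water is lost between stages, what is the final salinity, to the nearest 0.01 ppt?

124.00 ppt

Weighted by volume,
Initial salt = 28,600×53.8 = 1,538,680
After stage 1: salt = 1,538,680 + 37,700×207.2 = 9,350,120; volume = 66,300 m³; S = 141.027 ppt
After stage 2: salt = 9,350,120 + 16,000×193.4 = 12,444,520; volume = 82,300 m³; S = 151.209 ppt
After stage 3: salt = 12,444,520 + 18,100×0.3 = 12,449,950; volume = 100,400 m³
S = 12,449,950 / 100,400 = 124.0035 ppt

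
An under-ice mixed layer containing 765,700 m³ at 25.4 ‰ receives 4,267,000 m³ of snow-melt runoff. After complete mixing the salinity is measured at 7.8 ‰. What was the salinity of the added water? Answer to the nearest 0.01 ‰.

4.64 ‰

Salt balance: 765,700×25.4 + 4,267,000×S = 5,032,700×7.8
19,448,780 + 4,267,000·S = 39,255,060
S = (39,255,060 − 19,448,780) / 4,267,000 = 4.6417 ‰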